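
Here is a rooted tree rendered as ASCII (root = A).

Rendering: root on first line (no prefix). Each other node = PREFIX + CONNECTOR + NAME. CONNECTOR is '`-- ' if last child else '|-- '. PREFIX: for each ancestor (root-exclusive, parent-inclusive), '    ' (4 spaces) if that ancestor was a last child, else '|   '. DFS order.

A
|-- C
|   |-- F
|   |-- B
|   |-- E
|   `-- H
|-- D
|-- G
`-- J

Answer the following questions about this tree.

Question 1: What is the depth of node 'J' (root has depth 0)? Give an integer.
Answer: 1

Derivation:
Path from root to J: A -> J
Depth = number of edges = 1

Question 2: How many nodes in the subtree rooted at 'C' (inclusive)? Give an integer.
Answer: 5

Derivation:
Subtree rooted at C contains: B, C, E, F, H
Count = 5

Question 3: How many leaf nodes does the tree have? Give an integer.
Leaves (nodes with no children): B, D, E, F, G, H, J

Answer: 7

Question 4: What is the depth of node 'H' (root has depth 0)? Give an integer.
Path from root to H: A -> C -> H
Depth = number of edges = 2

Answer: 2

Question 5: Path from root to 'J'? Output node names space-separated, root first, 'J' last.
Walk down from root: A -> J

Answer: A J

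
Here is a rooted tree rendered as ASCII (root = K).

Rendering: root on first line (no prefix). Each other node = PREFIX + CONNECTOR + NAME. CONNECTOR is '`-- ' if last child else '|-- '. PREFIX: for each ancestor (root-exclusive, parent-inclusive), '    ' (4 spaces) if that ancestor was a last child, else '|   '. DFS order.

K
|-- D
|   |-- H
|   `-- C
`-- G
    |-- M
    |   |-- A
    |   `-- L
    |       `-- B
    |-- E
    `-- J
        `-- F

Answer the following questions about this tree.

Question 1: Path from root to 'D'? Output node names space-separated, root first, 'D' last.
Walk down from root: K -> D

Answer: K D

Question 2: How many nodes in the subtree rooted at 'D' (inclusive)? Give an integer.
Answer: 3

Derivation:
Subtree rooted at D contains: C, D, H
Count = 3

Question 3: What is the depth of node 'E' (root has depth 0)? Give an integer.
Path from root to E: K -> G -> E
Depth = number of edges = 2

Answer: 2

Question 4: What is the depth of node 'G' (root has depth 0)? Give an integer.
Answer: 1

Derivation:
Path from root to G: K -> G
Depth = number of edges = 1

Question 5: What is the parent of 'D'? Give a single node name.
Answer: K

Derivation:
Scan adjacency: D appears as child of K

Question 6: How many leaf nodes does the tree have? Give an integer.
Answer: 6

Derivation:
Leaves (nodes with no children): A, B, C, E, F, H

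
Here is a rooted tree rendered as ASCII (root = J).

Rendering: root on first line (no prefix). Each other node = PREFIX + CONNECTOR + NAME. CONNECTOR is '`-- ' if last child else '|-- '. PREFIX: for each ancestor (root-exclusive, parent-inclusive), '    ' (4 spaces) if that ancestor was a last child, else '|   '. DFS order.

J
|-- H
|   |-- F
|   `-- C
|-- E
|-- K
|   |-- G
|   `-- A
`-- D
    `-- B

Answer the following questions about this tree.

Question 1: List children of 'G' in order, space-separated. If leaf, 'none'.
Node G's children (from adjacency): (leaf)

Answer: none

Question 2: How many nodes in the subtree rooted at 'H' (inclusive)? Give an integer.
Subtree rooted at H contains: C, F, H
Count = 3

Answer: 3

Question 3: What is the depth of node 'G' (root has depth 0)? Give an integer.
Answer: 2

Derivation:
Path from root to G: J -> K -> G
Depth = number of edges = 2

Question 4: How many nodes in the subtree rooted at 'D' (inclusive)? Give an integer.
Answer: 2

Derivation:
Subtree rooted at D contains: B, D
Count = 2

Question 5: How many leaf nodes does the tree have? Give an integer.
Leaves (nodes with no children): A, B, C, E, F, G

Answer: 6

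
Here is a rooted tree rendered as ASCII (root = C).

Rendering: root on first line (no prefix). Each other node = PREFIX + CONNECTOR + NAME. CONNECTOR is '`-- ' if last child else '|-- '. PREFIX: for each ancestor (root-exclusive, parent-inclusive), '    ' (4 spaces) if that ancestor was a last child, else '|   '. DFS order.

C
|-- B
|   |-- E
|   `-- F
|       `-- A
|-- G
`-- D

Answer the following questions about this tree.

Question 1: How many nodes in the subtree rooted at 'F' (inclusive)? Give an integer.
Subtree rooted at F contains: A, F
Count = 2

Answer: 2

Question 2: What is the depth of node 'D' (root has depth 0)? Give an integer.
Answer: 1

Derivation:
Path from root to D: C -> D
Depth = number of edges = 1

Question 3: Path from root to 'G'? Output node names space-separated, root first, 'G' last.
Walk down from root: C -> G

Answer: C G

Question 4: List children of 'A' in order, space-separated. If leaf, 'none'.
Answer: none

Derivation:
Node A's children (from adjacency): (leaf)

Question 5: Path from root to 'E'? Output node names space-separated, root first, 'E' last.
Walk down from root: C -> B -> E

Answer: C B E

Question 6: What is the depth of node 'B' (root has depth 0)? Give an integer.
Answer: 1

Derivation:
Path from root to B: C -> B
Depth = number of edges = 1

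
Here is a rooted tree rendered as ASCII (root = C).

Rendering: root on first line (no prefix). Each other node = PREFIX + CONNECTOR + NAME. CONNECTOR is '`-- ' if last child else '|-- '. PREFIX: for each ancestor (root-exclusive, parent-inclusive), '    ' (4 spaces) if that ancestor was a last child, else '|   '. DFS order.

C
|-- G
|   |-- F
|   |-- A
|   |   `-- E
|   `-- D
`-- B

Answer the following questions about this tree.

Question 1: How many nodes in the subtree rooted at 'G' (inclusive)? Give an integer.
Answer: 5

Derivation:
Subtree rooted at G contains: A, D, E, F, G
Count = 5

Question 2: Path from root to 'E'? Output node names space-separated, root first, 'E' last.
Answer: C G A E

Derivation:
Walk down from root: C -> G -> A -> E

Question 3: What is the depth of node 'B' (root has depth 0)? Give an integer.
Path from root to B: C -> B
Depth = number of edges = 1

Answer: 1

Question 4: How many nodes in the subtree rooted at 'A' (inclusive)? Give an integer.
Subtree rooted at A contains: A, E
Count = 2

Answer: 2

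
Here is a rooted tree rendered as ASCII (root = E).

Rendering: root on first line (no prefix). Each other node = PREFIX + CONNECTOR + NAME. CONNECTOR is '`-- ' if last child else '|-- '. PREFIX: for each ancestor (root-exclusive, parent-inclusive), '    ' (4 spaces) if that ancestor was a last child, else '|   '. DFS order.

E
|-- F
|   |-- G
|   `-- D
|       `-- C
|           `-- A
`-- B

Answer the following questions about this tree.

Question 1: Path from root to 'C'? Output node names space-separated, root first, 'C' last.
Answer: E F D C

Derivation:
Walk down from root: E -> F -> D -> C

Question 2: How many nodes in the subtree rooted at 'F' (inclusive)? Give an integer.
Answer: 5

Derivation:
Subtree rooted at F contains: A, C, D, F, G
Count = 5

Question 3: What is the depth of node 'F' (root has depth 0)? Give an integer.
Path from root to F: E -> F
Depth = number of edges = 1

Answer: 1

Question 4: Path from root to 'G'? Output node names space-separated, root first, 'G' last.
Answer: E F G

Derivation:
Walk down from root: E -> F -> G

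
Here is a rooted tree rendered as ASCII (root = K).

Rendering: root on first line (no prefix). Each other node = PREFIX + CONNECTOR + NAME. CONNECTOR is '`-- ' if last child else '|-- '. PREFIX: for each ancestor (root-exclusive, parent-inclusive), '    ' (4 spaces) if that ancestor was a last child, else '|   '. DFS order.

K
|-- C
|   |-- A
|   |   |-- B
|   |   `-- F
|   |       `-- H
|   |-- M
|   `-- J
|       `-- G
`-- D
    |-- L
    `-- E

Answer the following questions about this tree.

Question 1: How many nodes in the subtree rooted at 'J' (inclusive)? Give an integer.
Subtree rooted at J contains: G, J
Count = 2

Answer: 2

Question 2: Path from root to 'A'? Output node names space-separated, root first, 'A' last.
Walk down from root: K -> C -> A

Answer: K C A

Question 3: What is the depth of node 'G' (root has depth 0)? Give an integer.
Path from root to G: K -> C -> J -> G
Depth = number of edges = 3

Answer: 3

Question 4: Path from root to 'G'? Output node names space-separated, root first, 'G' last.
Answer: K C J G

Derivation:
Walk down from root: K -> C -> J -> G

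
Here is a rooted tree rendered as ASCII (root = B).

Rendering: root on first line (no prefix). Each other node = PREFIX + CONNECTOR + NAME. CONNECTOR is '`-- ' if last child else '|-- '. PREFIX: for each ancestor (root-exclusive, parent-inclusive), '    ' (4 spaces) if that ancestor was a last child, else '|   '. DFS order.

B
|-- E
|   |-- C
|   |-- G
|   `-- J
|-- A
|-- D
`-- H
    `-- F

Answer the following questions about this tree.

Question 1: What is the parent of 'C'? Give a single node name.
Scan adjacency: C appears as child of E

Answer: E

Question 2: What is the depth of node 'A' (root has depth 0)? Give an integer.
Answer: 1

Derivation:
Path from root to A: B -> A
Depth = number of edges = 1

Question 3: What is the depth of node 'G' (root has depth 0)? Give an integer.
Path from root to G: B -> E -> G
Depth = number of edges = 2

Answer: 2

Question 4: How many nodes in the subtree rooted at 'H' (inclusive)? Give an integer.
Subtree rooted at H contains: F, H
Count = 2

Answer: 2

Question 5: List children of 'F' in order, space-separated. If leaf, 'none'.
Node F's children (from adjacency): (leaf)

Answer: none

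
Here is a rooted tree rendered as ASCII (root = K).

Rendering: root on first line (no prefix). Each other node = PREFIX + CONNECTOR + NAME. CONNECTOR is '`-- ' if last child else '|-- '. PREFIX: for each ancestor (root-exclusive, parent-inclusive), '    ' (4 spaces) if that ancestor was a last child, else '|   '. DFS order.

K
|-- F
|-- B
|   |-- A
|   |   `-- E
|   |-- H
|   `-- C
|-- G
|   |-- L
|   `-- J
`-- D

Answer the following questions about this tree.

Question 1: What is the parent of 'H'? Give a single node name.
Answer: B

Derivation:
Scan adjacency: H appears as child of B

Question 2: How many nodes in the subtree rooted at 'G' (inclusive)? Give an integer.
Subtree rooted at G contains: G, J, L
Count = 3

Answer: 3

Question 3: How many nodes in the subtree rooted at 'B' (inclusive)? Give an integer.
Answer: 5

Derivation:
Subtree rooted at B contains: A, B, C, E, H
Count = 5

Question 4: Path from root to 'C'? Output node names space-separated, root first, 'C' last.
Answer: K B C

Derivation:
Walk down from root: K -> B -> C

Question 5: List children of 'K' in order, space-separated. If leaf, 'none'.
Node K's children (from adjacency): F, B, G, D

Answer: F B G D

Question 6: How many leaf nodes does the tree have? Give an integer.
Leaves (nodes with no children): C, D, E, F, H, J, L

Answer: 7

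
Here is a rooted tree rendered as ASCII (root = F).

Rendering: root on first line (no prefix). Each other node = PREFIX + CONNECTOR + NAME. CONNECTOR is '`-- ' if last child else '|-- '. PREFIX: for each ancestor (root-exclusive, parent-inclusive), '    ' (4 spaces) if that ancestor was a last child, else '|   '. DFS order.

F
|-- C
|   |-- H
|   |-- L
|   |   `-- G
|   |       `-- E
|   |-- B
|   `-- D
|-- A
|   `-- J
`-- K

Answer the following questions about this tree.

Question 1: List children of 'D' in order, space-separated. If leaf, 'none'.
Node D's children (from adjacency): (leaf)

Answer: none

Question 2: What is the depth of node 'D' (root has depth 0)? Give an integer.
Answer: 2

Derivation:
Path from root to D: F -> C -> D
Depth = number of edges = 2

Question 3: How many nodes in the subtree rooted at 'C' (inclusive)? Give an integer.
Answer: 7

Derivation:
Subtree rooted at C contains: B, C, D, E, G, H, L
Count = 7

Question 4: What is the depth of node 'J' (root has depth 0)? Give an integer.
Answer: 2

Derivation:
Path from root to J: F -> A -> J
Depth = number of edges = 2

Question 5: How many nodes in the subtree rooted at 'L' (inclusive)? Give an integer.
Subtree rooted at L contains: E, G, L
Count = 3

Answer: 3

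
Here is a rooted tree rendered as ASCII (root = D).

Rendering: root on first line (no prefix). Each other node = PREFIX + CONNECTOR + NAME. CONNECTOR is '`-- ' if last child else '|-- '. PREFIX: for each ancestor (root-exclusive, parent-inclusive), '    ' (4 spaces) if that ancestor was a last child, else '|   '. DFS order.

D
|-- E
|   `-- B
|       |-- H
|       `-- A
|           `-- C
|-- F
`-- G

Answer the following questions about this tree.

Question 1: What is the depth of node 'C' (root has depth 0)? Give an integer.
Answer: 4

Derivation:
Path from root to C: D -> E -> B -> A -> C
Depth = number of edges = 4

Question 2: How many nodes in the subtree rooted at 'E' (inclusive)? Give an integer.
Subtree rooted at E contains: A, B, C, E, H
Count = 5

Answer: 5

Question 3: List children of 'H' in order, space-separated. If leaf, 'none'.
Node H's children (from adjacency): (leaf)

Answer: none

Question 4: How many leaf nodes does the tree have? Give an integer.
Leaves (nodes with no children): C, F, G, H

Answer: 4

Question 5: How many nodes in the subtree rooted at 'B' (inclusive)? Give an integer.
Answer: 4

Derivation:
Subtree rooted at B contains: A, B, C, H
Count = 4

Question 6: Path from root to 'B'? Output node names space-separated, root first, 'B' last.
Walk down from root: D -> E -> B

Answer: D E B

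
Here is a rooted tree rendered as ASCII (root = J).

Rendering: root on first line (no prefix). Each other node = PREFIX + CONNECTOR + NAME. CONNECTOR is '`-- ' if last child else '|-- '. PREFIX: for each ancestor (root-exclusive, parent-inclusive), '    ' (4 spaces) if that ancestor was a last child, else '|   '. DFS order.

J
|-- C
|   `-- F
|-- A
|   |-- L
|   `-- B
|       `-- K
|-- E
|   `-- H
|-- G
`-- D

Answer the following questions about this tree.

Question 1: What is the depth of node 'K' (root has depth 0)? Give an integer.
Path from root to K: J -> A -> B -> K
Depth = number of edges = 3

Answer: 3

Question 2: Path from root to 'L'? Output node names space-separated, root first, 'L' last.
Answer: J A L

Derivation:
Walk down from root: J -> A -> L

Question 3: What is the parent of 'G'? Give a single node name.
Answer: J

Derivation:
Scan adjacency: G appears as child of J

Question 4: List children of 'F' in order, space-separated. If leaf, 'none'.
Answer: none

Derivation:
Node F's children (from adjacency): (leaf)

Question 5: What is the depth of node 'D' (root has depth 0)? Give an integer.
Answer: 1

Derivation:
Path from root to D: J -> D
Depth = number of edges = 1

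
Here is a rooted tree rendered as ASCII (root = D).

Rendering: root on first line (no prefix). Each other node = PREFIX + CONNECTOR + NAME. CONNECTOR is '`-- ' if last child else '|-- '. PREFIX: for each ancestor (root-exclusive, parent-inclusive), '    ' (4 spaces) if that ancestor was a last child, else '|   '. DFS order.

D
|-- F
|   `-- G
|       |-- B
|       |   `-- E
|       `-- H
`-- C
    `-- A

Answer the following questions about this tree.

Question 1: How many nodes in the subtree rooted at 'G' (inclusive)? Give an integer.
Subtree rooted at G contains: B, E, G, H
Count = 4

Answer: 4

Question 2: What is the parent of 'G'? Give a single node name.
Answer: F

Derivation:
Scan adjacency: G appears as child of F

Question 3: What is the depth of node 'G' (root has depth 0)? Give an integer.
Path from root to G: D -> F -> G
Depth = number of edges = 2

Answer: 2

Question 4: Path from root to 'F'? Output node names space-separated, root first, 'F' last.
Walk down from root: D -> F

Answer: D F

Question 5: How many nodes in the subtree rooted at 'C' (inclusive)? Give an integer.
Answer: 2

Derivation:
Subtree rooted at C contains: A, C
Count = 2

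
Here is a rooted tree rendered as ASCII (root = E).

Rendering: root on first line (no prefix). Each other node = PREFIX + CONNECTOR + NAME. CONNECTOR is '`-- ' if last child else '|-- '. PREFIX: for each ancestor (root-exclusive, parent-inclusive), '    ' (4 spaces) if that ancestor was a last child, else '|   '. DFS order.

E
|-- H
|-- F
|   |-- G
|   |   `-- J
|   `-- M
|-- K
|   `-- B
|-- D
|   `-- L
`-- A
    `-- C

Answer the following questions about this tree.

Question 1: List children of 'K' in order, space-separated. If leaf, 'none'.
Answer: B

Derivation:
Node K's children (from adjacency): B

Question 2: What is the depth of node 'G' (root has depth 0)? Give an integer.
Path from root to G: E -> F -> G
Depth = number of edges = 2

Answer: 2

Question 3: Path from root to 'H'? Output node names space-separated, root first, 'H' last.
Answer: E H

Derivation:
Walk down from root: E -> H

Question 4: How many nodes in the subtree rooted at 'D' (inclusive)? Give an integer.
Subtree rooted at D contains: D, L
Count = 2

Answer: 2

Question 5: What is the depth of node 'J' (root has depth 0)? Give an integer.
Path from root to J: E -> F -> G -> J
Depth = number of edges = 3

Answer: 3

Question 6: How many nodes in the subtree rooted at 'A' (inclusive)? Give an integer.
Answer: 2

Derivation:
Subtree rooted at A contains: A, C
Count = 2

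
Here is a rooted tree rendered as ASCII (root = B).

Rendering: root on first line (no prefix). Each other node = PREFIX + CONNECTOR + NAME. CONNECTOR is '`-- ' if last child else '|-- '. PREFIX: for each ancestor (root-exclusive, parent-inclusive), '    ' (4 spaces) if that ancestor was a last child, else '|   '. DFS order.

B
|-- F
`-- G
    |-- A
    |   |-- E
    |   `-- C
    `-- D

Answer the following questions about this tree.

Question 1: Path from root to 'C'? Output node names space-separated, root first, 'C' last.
Walk down from root: B -> G -> A -> C

Answer: B G A C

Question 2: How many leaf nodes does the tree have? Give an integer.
Answer: 4

Derivation:
Leaves (nodes with no children): C, D, E, F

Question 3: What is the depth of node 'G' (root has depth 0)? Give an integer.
Path from root to G: B -> G
Depth = number of edges = 1

Answer: 1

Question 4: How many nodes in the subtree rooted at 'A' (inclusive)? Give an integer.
Subtree rooted at A contains: A, C, E
Count = 3

Answer: 3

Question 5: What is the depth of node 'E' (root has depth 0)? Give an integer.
Path from root to E: B -> G -> A -> E
Depth = number of edges = 3

Answer: 3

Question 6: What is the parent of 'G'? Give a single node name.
Answer: B

Derivation:
Scan adjacency: G appears as child of B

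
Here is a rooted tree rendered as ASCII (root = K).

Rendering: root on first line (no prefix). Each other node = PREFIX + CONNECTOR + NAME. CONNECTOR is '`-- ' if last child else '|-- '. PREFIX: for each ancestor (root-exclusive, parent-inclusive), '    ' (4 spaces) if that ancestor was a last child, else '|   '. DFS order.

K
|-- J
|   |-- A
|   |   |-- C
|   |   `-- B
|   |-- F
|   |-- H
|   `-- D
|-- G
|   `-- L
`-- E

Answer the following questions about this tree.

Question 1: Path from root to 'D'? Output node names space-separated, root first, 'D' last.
Walk down from root: K -> J -> D

Answer: K J D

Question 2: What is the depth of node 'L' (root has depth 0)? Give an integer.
Answer: 2

Derivation:
Path from root to L: K -> G -> L
Depth = number of edges = 2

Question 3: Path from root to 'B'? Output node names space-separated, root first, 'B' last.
Answer: K J A B

Derivation:
Walk down from root: K -> J -> A -> B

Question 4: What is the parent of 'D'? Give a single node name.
Scan adjacency: D appears as child of J

Answer: J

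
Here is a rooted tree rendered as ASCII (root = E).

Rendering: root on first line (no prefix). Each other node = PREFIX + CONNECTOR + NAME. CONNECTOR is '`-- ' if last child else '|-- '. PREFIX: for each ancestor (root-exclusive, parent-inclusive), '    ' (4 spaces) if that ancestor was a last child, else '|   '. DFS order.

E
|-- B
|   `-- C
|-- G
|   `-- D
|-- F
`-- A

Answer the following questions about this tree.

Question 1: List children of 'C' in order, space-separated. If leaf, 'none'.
Node C's children (from adjacency): (leaf)

Answer: none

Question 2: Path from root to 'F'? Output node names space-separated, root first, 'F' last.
Answer: E F

Derivation:
Walk down from root: E -> F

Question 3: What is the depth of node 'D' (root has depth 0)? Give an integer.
Path from root to D: E -> G -> D
Depth = number of edges = 2

Answer: 2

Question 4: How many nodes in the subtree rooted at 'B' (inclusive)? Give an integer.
Subtree rooted at B contains: B, C
Count = 2

Answer: 2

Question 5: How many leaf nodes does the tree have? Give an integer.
Answer: 4

Derivation:
Leaves (nodes with no children): A, C, D, F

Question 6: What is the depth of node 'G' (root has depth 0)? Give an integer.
Path from root to G: E -> G
Depth = number of edges = 1

Answer: 1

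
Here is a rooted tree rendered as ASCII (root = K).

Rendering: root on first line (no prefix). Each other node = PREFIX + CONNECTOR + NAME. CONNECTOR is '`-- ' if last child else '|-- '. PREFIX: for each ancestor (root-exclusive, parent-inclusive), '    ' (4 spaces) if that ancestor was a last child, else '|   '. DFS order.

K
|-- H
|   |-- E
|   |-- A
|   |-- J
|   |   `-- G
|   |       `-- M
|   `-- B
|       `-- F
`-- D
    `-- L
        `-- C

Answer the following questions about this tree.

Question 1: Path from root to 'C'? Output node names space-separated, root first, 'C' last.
Walk down from root: K -> D -> L -> C

Answer: K D L C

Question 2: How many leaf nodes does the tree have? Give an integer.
Leaves (nodes with no children): A, C, E, F, M

Answer: 5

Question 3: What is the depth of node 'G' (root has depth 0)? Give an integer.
Path from root to G: K -> H -> J -> G
Depth = number of edges = 3

Answer: 3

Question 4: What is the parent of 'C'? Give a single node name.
Scan adjacency: C appears as child of L

Answer: L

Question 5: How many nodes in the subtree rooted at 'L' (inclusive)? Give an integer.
Answer: 2

Derivation:
Subtree rooted at L contains: C, L
Count = 2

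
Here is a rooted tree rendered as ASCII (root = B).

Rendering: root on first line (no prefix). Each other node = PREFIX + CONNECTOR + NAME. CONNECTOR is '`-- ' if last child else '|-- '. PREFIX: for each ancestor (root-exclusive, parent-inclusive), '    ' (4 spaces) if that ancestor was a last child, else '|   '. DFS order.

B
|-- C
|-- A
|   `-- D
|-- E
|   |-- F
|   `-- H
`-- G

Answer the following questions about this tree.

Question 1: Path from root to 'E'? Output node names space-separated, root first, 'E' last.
Answer: B E

Derivation:
Walk down from root: B -> E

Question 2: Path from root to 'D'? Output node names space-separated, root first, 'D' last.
Walk down from root: B -> A -> D

Answer: B A D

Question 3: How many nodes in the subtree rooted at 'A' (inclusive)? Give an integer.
Subtree rooted at A contains: A, D
Count = 2

Answer: 2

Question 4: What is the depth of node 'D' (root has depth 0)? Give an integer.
Answer: 2

Derivation:
Path from root to D: B -> A -> D
Depth = number of edges = 2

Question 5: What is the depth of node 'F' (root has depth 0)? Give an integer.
Answer: 2

Derivation:
Path from root to F: B -> E -> F
Depth = number of edges = 2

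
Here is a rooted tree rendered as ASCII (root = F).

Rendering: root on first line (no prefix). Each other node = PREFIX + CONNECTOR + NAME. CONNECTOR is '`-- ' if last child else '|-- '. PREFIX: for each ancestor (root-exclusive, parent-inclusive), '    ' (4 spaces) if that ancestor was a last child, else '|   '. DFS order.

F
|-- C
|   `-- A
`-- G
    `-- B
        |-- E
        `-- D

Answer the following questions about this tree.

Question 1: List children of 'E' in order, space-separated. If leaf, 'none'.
Answer: none

Derivation:
Node E's children (from adjacency): (leaf)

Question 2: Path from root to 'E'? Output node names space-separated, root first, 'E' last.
Answer: F G B E

Derivation:
Walk down from root: F -> G -> B -> E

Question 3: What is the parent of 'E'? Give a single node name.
Answer: B

Derivation:
Scan adjacency: E appears as child of B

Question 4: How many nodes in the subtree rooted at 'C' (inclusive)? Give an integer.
Subtree rooted at C contains: A, C
Count = 2

Answer: 2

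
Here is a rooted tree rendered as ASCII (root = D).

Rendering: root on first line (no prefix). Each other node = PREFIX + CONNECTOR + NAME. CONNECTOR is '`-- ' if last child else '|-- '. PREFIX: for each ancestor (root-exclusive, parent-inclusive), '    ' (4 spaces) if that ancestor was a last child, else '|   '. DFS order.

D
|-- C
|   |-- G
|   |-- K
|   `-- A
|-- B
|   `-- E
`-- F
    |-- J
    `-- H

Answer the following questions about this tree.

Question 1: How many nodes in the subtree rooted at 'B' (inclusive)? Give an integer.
Answer: 2

Derivation:
Subtree rooted at B contains: B, E
Count = 2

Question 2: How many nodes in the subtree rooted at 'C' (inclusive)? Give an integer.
Subtree rooted at C contains: A, C, G, K
Count = 4

Answer: 4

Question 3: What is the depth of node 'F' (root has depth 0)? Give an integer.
Answer: 1

Derivation:
Path from root to F: D -> F
Depth = number of edges = 1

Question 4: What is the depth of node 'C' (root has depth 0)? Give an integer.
Answer: 1

Derivation:
Path from root to C: D -> C
Depth = number of edges = 1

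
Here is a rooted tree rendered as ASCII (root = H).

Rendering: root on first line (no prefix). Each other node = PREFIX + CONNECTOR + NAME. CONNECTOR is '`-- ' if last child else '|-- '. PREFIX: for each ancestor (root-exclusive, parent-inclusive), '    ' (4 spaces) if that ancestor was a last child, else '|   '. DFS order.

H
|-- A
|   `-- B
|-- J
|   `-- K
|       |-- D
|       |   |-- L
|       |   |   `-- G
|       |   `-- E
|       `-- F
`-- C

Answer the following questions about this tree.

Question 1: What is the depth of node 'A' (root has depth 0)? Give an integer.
Answer: 1

Derivation:
Path from root to A: H -> A
Depth = number of edges = 1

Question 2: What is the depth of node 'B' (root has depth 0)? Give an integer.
Answer: 2

Derivation:
Path from root to B: H -> A -> B
Depth = number of edges = 2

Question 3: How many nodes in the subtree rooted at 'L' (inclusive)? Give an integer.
Subtree rooted at L contains: G, L
Count = 2

Answer: 2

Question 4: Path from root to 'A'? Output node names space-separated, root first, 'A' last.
Answer: H A

Derivation:
Walk down from root: H -> A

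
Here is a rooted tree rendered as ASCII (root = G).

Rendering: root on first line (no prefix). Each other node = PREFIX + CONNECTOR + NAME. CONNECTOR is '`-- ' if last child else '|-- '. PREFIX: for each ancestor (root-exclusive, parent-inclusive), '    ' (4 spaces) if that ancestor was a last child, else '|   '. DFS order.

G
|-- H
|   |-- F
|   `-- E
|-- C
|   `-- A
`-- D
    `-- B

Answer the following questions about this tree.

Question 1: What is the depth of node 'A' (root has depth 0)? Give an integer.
Answer: 2

Derivation:
Path from root to A: G -> C -> A
Depth = number of edges = 2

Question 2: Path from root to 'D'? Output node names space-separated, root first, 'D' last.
Walk down from root: G -> D

Answer: G D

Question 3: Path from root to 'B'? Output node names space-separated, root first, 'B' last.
Walk down from root: G -> D -> B

Answer: G D B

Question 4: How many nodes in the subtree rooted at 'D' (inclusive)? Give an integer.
Subtree rooted at D contains: B, D
Count = 2

Answer: 2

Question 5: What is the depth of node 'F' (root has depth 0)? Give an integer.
Path from root to F: G -> H -> F
Depth = number of edges = 2

Answer: 2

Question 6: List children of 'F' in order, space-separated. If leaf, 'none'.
Answer: none

Derivation:
Node F's children (from adjacency): (leaf)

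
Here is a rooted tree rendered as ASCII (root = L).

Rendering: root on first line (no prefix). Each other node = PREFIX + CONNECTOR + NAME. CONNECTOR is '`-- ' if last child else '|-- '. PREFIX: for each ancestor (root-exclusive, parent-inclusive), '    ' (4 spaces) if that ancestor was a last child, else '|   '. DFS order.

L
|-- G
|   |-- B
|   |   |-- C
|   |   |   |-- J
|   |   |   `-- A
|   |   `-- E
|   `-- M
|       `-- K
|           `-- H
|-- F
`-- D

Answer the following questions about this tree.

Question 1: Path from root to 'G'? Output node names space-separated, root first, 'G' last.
Answer: L G

Derivation:
Walk down from root: L -> G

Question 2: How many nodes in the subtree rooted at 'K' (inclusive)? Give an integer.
Answer: 2

Derivation:
Subtree rooted at K contains: H, K
Count = 2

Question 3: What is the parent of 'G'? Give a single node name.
Answer: L

Derivation:
Scan adjacency: G appears as child of L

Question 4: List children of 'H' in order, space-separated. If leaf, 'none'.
Answer: none

Derivation:
Node H's children (from adjacency): (leaf)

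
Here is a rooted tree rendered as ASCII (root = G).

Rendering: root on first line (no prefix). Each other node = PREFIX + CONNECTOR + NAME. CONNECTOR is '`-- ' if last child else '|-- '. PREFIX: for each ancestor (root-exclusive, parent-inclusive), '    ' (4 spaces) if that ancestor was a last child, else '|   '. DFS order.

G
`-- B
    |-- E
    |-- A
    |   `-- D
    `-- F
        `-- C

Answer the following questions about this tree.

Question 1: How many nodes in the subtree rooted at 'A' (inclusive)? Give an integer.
Answer: 2

Derivation:
Subtree rooted at A contains: A, D
Count = 2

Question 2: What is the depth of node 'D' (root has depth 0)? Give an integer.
Answer: 3

Derivation:
Path from root to D: G -> B -> A -> D
Depth = number of edges = 3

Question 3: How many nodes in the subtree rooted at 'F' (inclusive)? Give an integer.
Answer: 2

Derivation:
Subtree rooted at F contains: C, F
Count = 2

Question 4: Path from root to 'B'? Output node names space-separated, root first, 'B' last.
Answer: G B

Derivation:
Walk down from root: G -> B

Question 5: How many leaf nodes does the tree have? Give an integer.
Answer: 3

Derivation:
Leaves (nodes with no children): C, D, E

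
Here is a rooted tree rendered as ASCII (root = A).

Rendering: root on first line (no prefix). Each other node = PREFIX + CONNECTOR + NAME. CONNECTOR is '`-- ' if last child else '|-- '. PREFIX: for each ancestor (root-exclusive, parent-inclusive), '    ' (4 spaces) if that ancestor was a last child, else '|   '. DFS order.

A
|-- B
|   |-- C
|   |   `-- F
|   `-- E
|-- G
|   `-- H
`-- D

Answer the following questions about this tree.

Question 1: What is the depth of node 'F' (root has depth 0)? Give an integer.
Path from root to F: A -> B -> C -> F
Depth = number of edges = 3

Answer: 3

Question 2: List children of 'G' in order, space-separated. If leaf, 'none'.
Node G's children (from adjacency): H

Answer: H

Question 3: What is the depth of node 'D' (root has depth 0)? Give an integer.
Answer: 1

Derivation:
Path from root to D: A -> D
Depth = number of edges = 1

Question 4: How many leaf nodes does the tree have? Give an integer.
Answer: 4

Derivation:
Leaves (nodes with no children): D, E, F, H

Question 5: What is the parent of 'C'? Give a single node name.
Scan adjacency: C appears as child of B

Answer: B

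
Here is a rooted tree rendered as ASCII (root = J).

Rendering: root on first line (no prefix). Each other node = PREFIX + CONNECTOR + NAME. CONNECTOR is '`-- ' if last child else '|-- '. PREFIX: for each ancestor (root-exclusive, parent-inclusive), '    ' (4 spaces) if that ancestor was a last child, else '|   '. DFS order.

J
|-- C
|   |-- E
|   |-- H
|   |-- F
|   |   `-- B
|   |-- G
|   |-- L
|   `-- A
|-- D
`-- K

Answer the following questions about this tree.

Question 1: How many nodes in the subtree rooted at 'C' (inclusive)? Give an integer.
Answer: 8

Derivation:
Subtree rooted at C contains: A, B, C, E, F, G, H, L
Count = 8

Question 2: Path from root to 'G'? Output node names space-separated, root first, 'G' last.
Walk down from root: J -> C -> G

Answer: J C G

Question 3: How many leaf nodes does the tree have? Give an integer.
Leaves (nodes with no children): A, B, D, E, G, H, K, L

Answer: 8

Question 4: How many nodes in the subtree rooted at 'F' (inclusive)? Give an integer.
Subtree rooted at F contains: B, F
Count = 2

Answer: 2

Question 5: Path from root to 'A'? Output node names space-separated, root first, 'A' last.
Walk down from root: J -> C -> A

Answer: J C A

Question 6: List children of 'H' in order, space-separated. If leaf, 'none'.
Node H's children (from adjacency): (leaf)

Answer: none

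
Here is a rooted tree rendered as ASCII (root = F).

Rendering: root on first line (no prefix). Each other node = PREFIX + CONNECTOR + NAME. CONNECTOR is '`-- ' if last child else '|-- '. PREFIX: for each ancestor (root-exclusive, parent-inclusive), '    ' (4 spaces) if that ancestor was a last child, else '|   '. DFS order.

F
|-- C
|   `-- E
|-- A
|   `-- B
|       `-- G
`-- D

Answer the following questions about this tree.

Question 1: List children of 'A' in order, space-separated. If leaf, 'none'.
Answer: B

Derivation:
Node A's children (from adjacency): B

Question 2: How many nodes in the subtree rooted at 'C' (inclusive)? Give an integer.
Subtree rooted at C contains: C, E
Count = 2

Answer: 2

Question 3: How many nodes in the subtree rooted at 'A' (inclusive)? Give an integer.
Answer: 3

Derivation:
Subtree rooted at A contains: A, B, G
Count = 3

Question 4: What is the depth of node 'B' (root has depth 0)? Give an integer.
Path from root to B: F -> A -> B
Depth = number of edges = 2

Answer: 2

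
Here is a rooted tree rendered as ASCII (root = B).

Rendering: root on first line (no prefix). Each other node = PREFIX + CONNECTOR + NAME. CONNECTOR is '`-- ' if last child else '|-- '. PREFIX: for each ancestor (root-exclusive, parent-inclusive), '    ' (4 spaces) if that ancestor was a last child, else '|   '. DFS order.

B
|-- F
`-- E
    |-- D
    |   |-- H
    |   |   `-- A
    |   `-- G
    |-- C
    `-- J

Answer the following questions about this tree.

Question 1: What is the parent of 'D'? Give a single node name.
Answer: E

Derivation:
Scan adjacency: D appears as child of E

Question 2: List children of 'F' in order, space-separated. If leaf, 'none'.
Node F's children (from adjacency): (leaf)

Answer: none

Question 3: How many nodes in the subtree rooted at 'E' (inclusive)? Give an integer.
Subtree rooted at E contains: A, C, D, E, G, H, J
Count = 7

Answer: 7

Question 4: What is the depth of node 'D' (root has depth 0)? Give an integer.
Path from root to D: B -> E -> D
Depth = number of edges = 2

Answer: 2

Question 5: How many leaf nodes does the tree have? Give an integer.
Leaves (nodes with no children): A, C, F, G, J

Answer: 5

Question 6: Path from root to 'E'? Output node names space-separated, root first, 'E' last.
Walk down from root: B -> E

Answer: B E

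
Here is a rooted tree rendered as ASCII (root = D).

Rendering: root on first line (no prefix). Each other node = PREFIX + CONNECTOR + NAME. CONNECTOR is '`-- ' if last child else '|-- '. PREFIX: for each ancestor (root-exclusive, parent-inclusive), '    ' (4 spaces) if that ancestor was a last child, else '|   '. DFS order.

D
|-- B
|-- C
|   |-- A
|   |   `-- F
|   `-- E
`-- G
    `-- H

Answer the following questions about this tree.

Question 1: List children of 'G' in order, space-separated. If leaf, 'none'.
Answer: H

Derivation:
Node G's children (from adjacency): H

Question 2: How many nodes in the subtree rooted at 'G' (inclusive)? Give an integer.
Subtree rooted at G contains: G, H
Count = 2

Answer: 2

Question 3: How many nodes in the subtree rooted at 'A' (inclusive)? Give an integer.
Subtree rooted at A contains: A, F
Count = 2

Answer: 2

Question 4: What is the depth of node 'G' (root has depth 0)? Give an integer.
Answer: 1

Derivation:
Path from root to G: D -> G
Depth = number of edges = 1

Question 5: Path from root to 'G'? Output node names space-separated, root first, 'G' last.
Walk down from root: D -> G

Answer: D G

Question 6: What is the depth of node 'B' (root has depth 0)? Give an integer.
Path from root to B: D -> B
Depth = number of edges = 1

Answer: 1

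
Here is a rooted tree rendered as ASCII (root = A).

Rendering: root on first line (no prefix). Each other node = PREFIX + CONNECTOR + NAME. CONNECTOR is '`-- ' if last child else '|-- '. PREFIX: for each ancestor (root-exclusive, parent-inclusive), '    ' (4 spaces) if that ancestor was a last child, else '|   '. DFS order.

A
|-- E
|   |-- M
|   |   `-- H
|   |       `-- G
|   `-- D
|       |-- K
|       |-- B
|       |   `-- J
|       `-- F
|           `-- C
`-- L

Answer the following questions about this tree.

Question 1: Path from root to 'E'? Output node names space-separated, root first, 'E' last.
Walk down from root: A -> E

Answer: A E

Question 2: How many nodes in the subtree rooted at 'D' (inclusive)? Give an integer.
Subtree rooted at D contains: B, C, D, F, J, K
Count = 6

Answer: 6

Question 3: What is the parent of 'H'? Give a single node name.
Answer: M

Derivation:
Scan adjacency: H appears as child of M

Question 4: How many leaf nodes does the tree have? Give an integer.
Leaves (nodes with no children): C, G, J, K, L

Answer: 5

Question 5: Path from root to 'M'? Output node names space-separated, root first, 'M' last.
Answer: A E M

Derivation:
Walk down from root: A -> E -> M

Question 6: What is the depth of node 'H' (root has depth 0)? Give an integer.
Path from root to H: A -> E -> M -> H
Depth = number of edges = 3

Answer: 3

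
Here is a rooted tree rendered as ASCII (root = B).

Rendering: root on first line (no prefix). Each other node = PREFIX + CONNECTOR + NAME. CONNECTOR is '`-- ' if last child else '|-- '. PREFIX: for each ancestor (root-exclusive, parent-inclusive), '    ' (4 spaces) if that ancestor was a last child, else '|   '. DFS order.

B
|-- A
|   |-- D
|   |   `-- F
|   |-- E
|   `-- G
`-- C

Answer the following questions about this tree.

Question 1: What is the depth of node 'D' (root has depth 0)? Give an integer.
Answer: 2

Derivation:
Path from root to D: B -> A -> D
Depth = number of edges = 2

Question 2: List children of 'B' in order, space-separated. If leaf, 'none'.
Node B's children (from adjacency): A, C

Answer: A C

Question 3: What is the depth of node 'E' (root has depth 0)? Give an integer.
Answer: 2

Derivation:
Path from root to E: B -> A -> E
Depth = number of edges = 2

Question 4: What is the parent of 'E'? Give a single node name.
Scan adjacency: E appears as child of A

Answer: A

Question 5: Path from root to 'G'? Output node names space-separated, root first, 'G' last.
Answer: B A G

Derivation:
Walk down from root: B -> A -> G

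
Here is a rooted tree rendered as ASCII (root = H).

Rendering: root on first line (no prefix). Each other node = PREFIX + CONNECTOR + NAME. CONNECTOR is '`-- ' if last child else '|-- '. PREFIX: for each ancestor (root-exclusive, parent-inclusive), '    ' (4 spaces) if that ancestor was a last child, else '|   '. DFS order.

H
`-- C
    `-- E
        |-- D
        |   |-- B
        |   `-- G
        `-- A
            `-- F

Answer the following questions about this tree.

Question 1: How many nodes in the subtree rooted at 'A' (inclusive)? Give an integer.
Subtree rooted at A contains: A, F
Count = 2

Answer: 2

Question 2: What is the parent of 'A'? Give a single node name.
Answer: E

Derivation:
Scan adjacency: A appears as child of E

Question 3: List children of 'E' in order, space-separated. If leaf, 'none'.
Answer: D A

Derivation:
Node E's children (from adjacency): D, A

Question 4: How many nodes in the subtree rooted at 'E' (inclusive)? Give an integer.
Subtree rooted at E contains: A, B, D, E, F, G
Count = 6

Answer: 6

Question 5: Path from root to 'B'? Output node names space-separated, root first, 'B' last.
Walk down from root: H -> C -> E -> D -> B

Answer: H C E D B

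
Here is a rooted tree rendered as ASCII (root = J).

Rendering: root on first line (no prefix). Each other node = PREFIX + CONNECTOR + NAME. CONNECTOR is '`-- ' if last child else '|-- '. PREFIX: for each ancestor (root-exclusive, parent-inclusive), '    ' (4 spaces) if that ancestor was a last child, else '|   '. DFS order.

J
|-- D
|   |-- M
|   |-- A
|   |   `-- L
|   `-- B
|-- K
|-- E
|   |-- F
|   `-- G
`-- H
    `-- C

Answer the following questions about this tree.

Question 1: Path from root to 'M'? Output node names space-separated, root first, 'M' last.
Walk down from root: J -> D -> M

Answer: J D M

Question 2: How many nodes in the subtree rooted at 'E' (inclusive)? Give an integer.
Answer: 3

Derivation:
Subtree rooted at E contains: E, F, G
Count = 3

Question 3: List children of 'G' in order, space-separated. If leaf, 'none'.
Node G's children (from adjacency): (leaf)

Answer: none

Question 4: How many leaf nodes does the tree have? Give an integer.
Leaves (nodes with no children): B, C, F, G, K, L, M

Answer: 7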